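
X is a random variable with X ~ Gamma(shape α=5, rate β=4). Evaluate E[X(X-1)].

E[X(X-1)] = E[X² - X] = E[X²] - E[X]
E[X] = \frac{5}{4}
E[X²] = Var(X) + (E[X])² = \frac{5}{16} + (\frac{5}{4})² = \frac{15}{8}
E[X(X-1)] = \frac{15}{8} - \frac{5}{4} = \frac{5}{8}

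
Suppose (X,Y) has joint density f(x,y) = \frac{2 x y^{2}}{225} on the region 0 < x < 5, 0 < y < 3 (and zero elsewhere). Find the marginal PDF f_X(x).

f_X(x) = ∫_0^3 f(x,y) dy
= ∫_0^3 \frac{2 x y^{2}}{225} dy
= \frac{2 x}{25} for 0 < x < 5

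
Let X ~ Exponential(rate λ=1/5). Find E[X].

For X ~ Exponential(rate λ=1/5), the expected value is:
E[X] = 5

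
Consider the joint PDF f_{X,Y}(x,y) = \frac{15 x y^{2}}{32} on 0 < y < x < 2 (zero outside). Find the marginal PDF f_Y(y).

f_Y(y) = ∫_y^2 \frac{15 x y^{2}}{32} dx = \frac{15 y^{2} \left(4 - y^{2}\right)}{64}
for 0 < y < 2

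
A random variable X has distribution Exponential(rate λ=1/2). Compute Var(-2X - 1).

For X ~ Exponential(rate λ=1/2):
Var(X) = 4
Var(-2X - 1) = (-2)² × Var(X) = 4 × 4 = 16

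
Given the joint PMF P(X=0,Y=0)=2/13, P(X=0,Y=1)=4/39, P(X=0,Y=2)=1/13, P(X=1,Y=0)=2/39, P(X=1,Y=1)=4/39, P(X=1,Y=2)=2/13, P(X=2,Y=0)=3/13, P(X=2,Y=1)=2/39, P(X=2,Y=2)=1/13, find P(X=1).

P(X=1) = P(X=1,Y=0) + P(X=1,Y=1) + P(X=1,Y=2)
= 2/39 + 4/39 + 2/13
= 4/13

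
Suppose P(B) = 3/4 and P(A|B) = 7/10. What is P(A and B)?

By definition, P(A|B) = P(A ∩ B) / P(B)
So P(A ∩ B) = P(A|B) × P(B)
= 7/10 × 3/4
= 21/40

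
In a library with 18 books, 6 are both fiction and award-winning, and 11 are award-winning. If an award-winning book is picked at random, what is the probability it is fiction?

P(A ∩ B) = 6/18 = 1/3
P(B) = 11/18
P(A|B) = P(A ∩ B) / P(B) = (1/3) / (11/18) = 6/11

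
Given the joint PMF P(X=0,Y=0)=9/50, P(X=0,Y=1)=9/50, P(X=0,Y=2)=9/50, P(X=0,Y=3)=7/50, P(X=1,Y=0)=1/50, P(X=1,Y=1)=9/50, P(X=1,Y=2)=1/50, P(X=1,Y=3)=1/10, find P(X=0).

P(X=0) = P(X=0,Y=0) + P(X=0,Y=1) + P(X=0,Y=2) + P(X=0,Y=3)
= 9/50 + 9/50 + 9/50 + 7/50
= 17/25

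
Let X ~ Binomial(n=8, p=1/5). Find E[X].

For X ~ Binomial(n=8, p=1/5), the expected value is:
E[X] = \frac{8}{5}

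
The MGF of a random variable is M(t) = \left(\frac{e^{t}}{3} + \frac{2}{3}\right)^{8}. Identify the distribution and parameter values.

The MGF M(t) = \left(\frac{e^{t}}{3} + \frac{2}{3}\right)^{8} is the standard form for the Binomial distribution.
Comparing with the known MGF formula identifies: Binomial(n=8, p=1/3)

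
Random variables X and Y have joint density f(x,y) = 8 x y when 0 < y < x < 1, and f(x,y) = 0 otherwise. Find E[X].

f_X(x) = ∫_0^x 8 x y dy = 4 x^{3}
E[X] = ∫_0^1 x × (4 x^{3}) dx = \frac{4}{5}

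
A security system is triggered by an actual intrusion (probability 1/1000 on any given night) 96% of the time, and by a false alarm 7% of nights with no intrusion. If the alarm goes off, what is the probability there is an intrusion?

Let D = the rare event, + = positive/flagged.
P(D) = 1/1000
P(+|D) = 96/100 = 24/25
P(+|D') = 7/100
P(+) = P(+|D)P(D) + P(+|D')P(D')
     = \frac{24}{25} × \frac{1}{1000} + \frac{7}{100} × \frac{999}{1000}
     = \frac{7089}{100000}
P(D|+) = P(+|D)P(D)/P(+) = \frac{32}{2363}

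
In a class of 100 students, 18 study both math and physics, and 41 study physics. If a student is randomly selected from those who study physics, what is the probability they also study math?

P(A ∩ B) = 18/100 = 9/50
P(B) = 41/100
P(A|B) = P(A ∩ B) / P(B) = (9/50) / (41/100) = 18/41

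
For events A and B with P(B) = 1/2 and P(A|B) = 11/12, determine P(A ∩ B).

By definition, P(A|B) = P(A ∩ B) / P(B)
So P(A ∩ B) = P(A|B) × P(B)
= 11/12 × 1/2
= 11/24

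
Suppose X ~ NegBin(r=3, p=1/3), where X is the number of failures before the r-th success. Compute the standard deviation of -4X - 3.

For X ~ NegBin(r=3, p=1/3), where X is the number of failures before the r-th success:
Var(X) = 18
SD(X) = √(Var(X)) = √(18) = 3 \sqrt{2}
SD(-4X - 3) = |-4| × SD(X) = 4 × 3 \sqrt{2} = 12 \sqrt{2}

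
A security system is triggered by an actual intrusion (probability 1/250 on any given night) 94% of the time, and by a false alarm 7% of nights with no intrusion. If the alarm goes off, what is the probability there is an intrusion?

Let D = the rare event, + = positive/flagged.
P(D) = 1/250
P(+|D) = 94/100 = 47/50
P(+|D') = 7/100
P(+) = P(+|D)P(D) + P(+|D')P(D')
     = \frac{47}{50} × \frac{1}{250} + \frac{7}{100} × \frac{249}{250}
     = \frac{1837}{25000}
P(D|+) = P(+|D)P(D)/P(+) = \frac{94}{1837}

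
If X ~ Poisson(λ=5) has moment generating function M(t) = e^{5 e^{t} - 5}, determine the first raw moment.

To find E[X], compute M^(1)(0):
M^(1)(t) = 5 e^{t} e^{5 e^{t} - 5}
M^(1)(0) = 5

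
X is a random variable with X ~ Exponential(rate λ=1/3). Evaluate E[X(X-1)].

E[X(X-1)] = E[X² - X] = E[X²] - E[X]
E[X] = 3
E[X²] = Var(X) + (E[X])² = 9 + (3)² = 18
E[X(X-1)] = 18 - 3 = 15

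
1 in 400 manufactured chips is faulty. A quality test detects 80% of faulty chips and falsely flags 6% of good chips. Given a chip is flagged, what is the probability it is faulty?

Let D = the rare event, + = positive/flagged.
P(D) = 1/400
P(+|D) = 80/100 = 4/5
P(+|D') = 6/100 = 3/50
P(+) = P(+|D)P(D) + P(+|D')P(D')
     = \frac{4}{5} × \frac{1}{400} + \frac{3}{50} × \frac{399}{400}
     = \frac{1237}{20000}
P(D|+) = P(+|D)P(D)/P(+) = \frac{40}{1237}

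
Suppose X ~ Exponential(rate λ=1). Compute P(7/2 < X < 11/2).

P(7/2 < X < 11/2) = ∫_{7/2}^{11/2} f(x) dx
where f(x) = e^{- x}
= - \frac{1 - e^{2}}{e^{\frac{11}{2}}}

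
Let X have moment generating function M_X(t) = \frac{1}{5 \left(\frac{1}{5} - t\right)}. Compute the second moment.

To find E[X^2], compute M^(2)(0):
M^(1)(t) = \frac{1}{5 \left(\frac{1}{5} - t\right)^{2}}
M^(2)(t) = \frac{2}{5 \left(\frac{1}{5} - t\right)^{3}}
M^(2)(0) = 50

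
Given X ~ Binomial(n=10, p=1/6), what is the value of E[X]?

For X ~ Binomial(n=10, p=1/6), the expected value is:
E[X] = \frac{5}{3}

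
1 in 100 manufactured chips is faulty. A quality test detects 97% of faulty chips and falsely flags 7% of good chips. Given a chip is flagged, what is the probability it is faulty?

Let D = the rare event, + = positive/flagged.
P(D) = 1/100
P(+|D) = 97/100
P(+|D') = 7/100
P(+) = P(+|D)P(D) + P(+|D')P(D')
     = \frac{97}{100} × \frac{1}{100} + \frac{7}{100} × \frac{99}{100}
     = \frac{79}{1000}
P(D|+) = P(+|D)P(D)/P(+) = \frac{97}{790}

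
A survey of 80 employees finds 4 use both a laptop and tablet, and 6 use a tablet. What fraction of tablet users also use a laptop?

P(A ∩ B) = 4/80 = 1/20
P(B) = 6/80 = 3/40
P(A|B) = P(A ∩ B) / P(B) = (1/20) / (3/40) = 2/3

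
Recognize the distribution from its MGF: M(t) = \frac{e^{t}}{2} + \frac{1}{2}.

The MGF M(t) = \frac{e^{t}}{2} + \frac{1}{2} is the standard form for the Bernoulli distribution.
Comparing with the known MGF formula identifies: Bernoulli(p=1/2)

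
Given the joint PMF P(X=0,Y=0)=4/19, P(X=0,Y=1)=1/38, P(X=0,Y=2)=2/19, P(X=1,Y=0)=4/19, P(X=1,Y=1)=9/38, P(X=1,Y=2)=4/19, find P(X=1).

P(X=1) = P(X=1,Y=0) + P(X=1,Y=1) + P(X=1,Y=2)
= 4/19 + 9/38 + 4/19
= 25/38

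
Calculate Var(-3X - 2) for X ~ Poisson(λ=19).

For X ~ Poisson(λ=19):
Var(X) = 19
Var(-3X - 2) = (-3)² × Var(X) = 9 × 19 = 171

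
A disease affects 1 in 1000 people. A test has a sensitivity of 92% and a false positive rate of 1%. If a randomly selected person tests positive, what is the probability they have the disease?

Let D = the rare event, + = positive/flagged.
P(D) = 1/1000
P(+|D) = 92/100 = 23/25
P(+|D') = 1/100
P(+) = P(+|D)P(D) + P(+|D')P(D')
     = \frac{23}{25} × \frac{1}{1000} + \frac{1}{100} × \frac{999}{1000}
     = \frac{1091}{100000}
P(D|+) = P(+|D)P(D)/P(+) = \frac{92}{1091}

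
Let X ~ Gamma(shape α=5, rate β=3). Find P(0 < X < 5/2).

P(0 < X < 5/2) = ∫_{0}^{5/2} f(x) dx
where f(x) = \frac{81 x^{4} e^{- 3 x}}{8}
= 1 - \frac{30563}{128 e^{\frac{15}{2}}}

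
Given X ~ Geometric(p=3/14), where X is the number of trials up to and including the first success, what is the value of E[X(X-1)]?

E[X(X-1)] = E[X² - X] = E[X²] - E[X]
E[X] = \frac{14}{3}
E[X²] = Var(X) + (E[X])² = \frac{154}{9} + (\frac{14}{3})² = \frac{350}{9}
E[X(X-1)] = \frac{350}{9} - \frac{14}{3} = \frac{308}{9}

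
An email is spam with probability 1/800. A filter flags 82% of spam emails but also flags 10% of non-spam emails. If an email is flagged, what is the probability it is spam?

Let D = the rare event, + = positive/flagged.
P(D) = 1/800
P(+|D) = 82/100 = 41/50
P(+|D') = 10/100 = 1/10
P(+) = P(+|D)P(D) + P(+|D')P(D')
     = \frac{41}{50} × \frac{1}{800} + \frac{1}{10} × \frac{799}{800}
     = \frac{1009}{10000}
P(D|+) = P(+|D)P(D)/P(+) = \frac{41}{4036}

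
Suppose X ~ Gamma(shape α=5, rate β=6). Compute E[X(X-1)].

E[X(X-1)] = E[X² - X] = E[X²] - E[X]
E[X] = \frac{5}{6}
E[X²] = Var(X) + (E[X])² = \frac{5}{36} + (\frac{5}{6})² = \frac{5}{6}
E[X(X-1)] = \frac{5}{6} - \frac{5}{6} = 0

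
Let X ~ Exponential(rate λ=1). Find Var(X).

For X ~ Exponential(rate λ=1):
Var(X) = 1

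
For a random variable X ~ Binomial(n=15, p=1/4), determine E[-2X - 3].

For X ~ Binomial(n=15, p=1/4):
E[X] = \frac{15}{4}
E[-2X - 3] = -2 × E[X] - 3 = - \frac{21}{2}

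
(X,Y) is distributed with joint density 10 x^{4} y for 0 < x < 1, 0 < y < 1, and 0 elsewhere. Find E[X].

E[X] = ∫_0^1 ∫_0^1 x × f(x,y) dy dx
= ∫_0^1 ∫_0^1 x × (10 x^{4} y) dy dx
= \frac{5}{6}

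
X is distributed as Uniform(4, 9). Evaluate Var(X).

For X ~ Uniform(4, 9):
Var(X) = \frac{25}{12}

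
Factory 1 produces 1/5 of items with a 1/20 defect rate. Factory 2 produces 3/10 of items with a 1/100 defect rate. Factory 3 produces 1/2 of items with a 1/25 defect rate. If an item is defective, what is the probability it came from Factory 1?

Using Bayes' theorem:
P(F1) = 1/5, P(D|F1) = 1/20
P(F2) = 3/10, P(D|F2) = 1/100
P(F3) = 1/2, P(D|F3) = 1/25
P(D) = P(D|F1)P(F1) + P(D|F2)P(F2) + P(D|F3)P(F3)
     = \frac{33}{1000}
P(F1|D) = P(D|F1)P(F1) / P(D)
= \frac{10}{33}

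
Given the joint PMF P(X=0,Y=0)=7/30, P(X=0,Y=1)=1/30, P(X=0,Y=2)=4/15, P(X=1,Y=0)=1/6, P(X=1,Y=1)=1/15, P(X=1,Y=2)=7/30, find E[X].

First find marginal of X:
P(X=0) = 8/15
P(X=1) = 7/15
E[X] = 0 × 8/15 + 1 × 7/15 = 7/15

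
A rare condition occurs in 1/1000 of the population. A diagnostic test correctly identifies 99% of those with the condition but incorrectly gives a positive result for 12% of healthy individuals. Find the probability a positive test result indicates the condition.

Let D = the rare event, + = positive/flagged.
P(D) = 1/1000
P(+|D) = 99/100
P(+|D') = 12/100 = 3/25
P(+) = P(+|D)P(D) + P(+|D')P(D')
     = \frac{99}{100} × \frac{1}{1000} + \frac{3}{25} × \frac{999}{1000}
     = \frac{12087}{100000}
P(D|+) = P(+|D)P(D)/P(+) = \frac{11}{1343}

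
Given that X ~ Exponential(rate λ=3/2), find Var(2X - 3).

For X ~ Exponential(rate λ=3/2):
Var(X) = \frac{4}{9}
Var(2X - 3) = (2)² × Var(X) = 4 × \frac{4}{9} = \frac{16}{9}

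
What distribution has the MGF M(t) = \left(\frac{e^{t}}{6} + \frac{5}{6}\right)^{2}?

The MGF M(t) = \left(\frac{e^{t}}{6} + \frac{5}{6}\right)^{2} is the standard form for the Binomial distribution.
Comparing with the known MGF formula identifies: Binomial(n=2, p=1/6)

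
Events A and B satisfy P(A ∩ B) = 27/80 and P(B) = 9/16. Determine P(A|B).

P(A|B) = P(A ∩ B) / P(B)
= (27/80) / (9/16)
= 3/5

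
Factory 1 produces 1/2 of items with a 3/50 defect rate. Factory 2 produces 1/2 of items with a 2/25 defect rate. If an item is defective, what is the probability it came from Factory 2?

Using Bayes' theorem:
P(F1) = 1/2, P(D|F1) = 3/50
P(F2) = 1/2, P(D|F2) = 2/25
P(D) = P(D|F1)P(F1) + P(D|F2)P(F2)
     = \frac{7}{100}
P(F2|D) = P(D|F2)P(F2) / P(D)
= \frac{4}{7}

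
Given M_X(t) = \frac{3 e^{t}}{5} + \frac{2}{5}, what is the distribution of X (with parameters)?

The MGF M(t) = \frac{3 e^{t}}{5} + \frac{2}{5} is the standard form for the Bernoulli distribution.
Comparing with the known MGF formula identifies: Bernoulli(p=3/5)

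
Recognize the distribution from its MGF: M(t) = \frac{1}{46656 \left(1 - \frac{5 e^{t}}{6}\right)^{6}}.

The MGF M(t) = \frac{1}{46656 \left(1 - \frac{5 e^{t}}{6}\right)^{6}} is the standard form for the NegativeBinomial distribution.
Comparing with the known MGF formula identifies: NegBin(r=6, p=1/6), X = failures before r-th success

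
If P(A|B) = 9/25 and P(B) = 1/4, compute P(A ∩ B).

By definition, P(A|B) = P(A ∩ B) / P(B)
So P(A ∩ B) = P(A|B) × P(B)
= 9/25 × 1/4
= 9/100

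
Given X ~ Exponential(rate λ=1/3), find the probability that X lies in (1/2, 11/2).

P(1/2 < X < 11/2) = ∫_{1/2}^{11/2} f(x) dx
where f(x) = \frac{e^{- \frac{x}{3}}}{3}
= - \frac{1 - e^{\frac{5}{3}}}{e^{\frac{11}{6}}}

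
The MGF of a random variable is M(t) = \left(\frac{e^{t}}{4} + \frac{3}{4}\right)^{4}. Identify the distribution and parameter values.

The MGF M(t) = \left(\frac{e^{t}}{4} + \frac{3}{4}\right)^{4} is the standard form for the Binomial distribution.
Comparing with the known MGF formula identifies: Binomial(n=4, p=1/4)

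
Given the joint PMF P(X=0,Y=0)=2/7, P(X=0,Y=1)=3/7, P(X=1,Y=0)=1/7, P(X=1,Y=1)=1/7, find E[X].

First find marginal of X:
P(X=0) = 5/7
P(X=1) = 2/7
E[X] = 0 × 5/7 + 1 × 2/7 = 2/7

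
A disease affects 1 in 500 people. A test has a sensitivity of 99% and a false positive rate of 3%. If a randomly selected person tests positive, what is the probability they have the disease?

Let D = the rare event, + = positive/flagged.
P(D) = 1/500
P(+|D) = 99/100
P(+|D') = 3/100
P(+) = P(+|D)P(D) + P(+|D')P(D')
     = \frac{99}{100} × \frac{1}{500} + \frac{3}{100} × \frac{499}{500}
     = \frac{399}{12500}
P(D|+) = P(+|D)P(D)/P(+) = \frac{33}{532}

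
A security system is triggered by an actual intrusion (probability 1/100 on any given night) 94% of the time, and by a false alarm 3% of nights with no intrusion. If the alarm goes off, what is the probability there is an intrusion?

Let D = the rare event, + = positive/flagged.
P(D) = 1/100
P(+|D) = 94/100 = 47/50
P(+|D') = 3/100
P(+) = P(+|D)P(D) + P(+|D')P(D')
     = \frac{47}{50} × \frac{1}{100} + \frac{3}{100} × \frac{99}{100}
     = \frac{391}{10000}
P(D|+) = P(+|D)P(D)/P(+) = \frac{94}{391}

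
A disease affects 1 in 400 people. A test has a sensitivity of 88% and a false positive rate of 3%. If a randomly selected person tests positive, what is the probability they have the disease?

Let D = the rare event, + = positive/flagged.
P(D) = 1/400
P(+|D) = 88/100 = 22/25
P(+|D') = 3/100
P(+) = P(+|D)P(D) + P(+|D')P(D')
     = \frac{22}{25} × \frac{1}{400} + \frac{3}{100} × \frac{399}{400}
     = \frac{257}{8000}
P(D|+) = P(+|D)P(D)/P(+) = \frac{88}{1285}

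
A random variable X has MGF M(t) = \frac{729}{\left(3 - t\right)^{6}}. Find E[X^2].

To find E[X^2], compute M^(2)(0):
M^(1)(t) = \frac{4374}{\left(3 - t\right)^{7}}
M^(2)(t) = \frac{30618}{\left(3 - t\right)^{8}}
M^(2)(0) = \frac{14}{3}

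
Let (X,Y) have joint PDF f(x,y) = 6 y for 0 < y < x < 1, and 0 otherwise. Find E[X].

f_X(x) = ∫_0^x 6 y dy = 3 x^{2}
E[X] = ∫_0^1 x × (3 x^{2}) dx = \frac{3}{4}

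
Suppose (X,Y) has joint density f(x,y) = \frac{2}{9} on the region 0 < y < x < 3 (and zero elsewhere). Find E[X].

f_X(x) = ∫_0^x \frac{2}{9} dy = \frac{2 x}{9}
E[X] = ∫_0^3 x × (\frac{2 x}{9}) dx = 2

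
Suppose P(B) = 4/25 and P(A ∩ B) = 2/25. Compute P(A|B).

P(A|B) = P(A ∩ B) / P(B)
= (2/25) / (4/25)
= 1/2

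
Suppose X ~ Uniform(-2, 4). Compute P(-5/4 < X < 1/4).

P(-5/4 < X < 1/4) = ∫_{-5/4}^{1/4} f(x) dx
where f(x) = \frac{1}{6}
= \frac{1}{4}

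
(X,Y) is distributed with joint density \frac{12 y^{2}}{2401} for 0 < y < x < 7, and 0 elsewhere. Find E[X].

f_X(x) = ∫_0^x \frac{12 y^{2}}{2401} dy = \frac{4 x^{3}}{2401}
E[X] = ∫_0^7 x × (\frac{4 x^{3}}{2401}) dx = \frac{28}{5}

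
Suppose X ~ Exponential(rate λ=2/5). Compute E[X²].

Using the identity E[X²] = Var(X) + (E[X])²:
E[X] = \frac{5}{2}
Var(X) = \frac{25}{4}
E[X²] = \frac{25}{4} + (\frac{5}{2})²
= \frac{25}{2}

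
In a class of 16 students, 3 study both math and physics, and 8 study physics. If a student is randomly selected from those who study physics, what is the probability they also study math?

P(A ∩ B) = 3/16
P(B) = 8/16 = 1/2
P(A|B) = P(A ∩ B) / P(B) = (3/16) / (1/2) = 3/8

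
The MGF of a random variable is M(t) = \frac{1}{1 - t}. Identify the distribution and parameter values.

The MGF M(t) = \frac{1}{1 - t} is the standard form for the Exponential distribution.
Comparing with the known MGF formula identifies: Exponential(rate λ=1)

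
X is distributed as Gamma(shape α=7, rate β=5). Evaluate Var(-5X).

For X ~ Gamma(shape α=7, rate β=5):
Var(X) = \frac{7}{25}
Var(-5X) = (-5)² × Var(X) = 25 × \frac{7}{25} = 7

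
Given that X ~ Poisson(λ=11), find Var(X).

For X ~ Poisson(λ=11):
Var(X) = 11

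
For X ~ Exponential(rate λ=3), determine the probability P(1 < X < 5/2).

P(1 < X < 5/2) = ∫_{1}^{5/2} f(x) dx
where f(x) = 3 e^{- 3 x}
= - \frac{1}{e^{\frac{15}{2}}} + e^{-3}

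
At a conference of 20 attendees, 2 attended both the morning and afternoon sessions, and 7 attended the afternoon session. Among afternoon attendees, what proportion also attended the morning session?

P(A ∩ B) = 2/20 = 1/10
P(B) = 7/20
P(A|B) = P(A ∩ B) / P(B) = (1/10) / (7/20) = 2/7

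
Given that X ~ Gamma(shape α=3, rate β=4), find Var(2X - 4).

For X ~ Gamma(shape α=3, rate β=4):
Var(X) = \frac{3}{16}
Var(2X - 4) = (2)² × Var(X) = 4 × \frac{3}{16} = \frac{3}{4}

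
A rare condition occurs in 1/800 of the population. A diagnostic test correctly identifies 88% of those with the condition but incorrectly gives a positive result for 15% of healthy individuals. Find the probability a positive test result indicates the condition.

Let D = the rare event, + = positive/flagged.
P(D) = 1/800
P(+|D) = 88/100 = 22/25
P(+|D') = 15/100 = 3/20
P(+) = P(+|D)P(D) + P(+|D')P(D')
     = \frac{22}{25} × \frac{1}{800} + \frac{3}{20} × \frac{799}{800}
     = \frac{12073}{80000}
P(D|+) = P(+|D)P(D)/P(+) = \frac{88}{12073}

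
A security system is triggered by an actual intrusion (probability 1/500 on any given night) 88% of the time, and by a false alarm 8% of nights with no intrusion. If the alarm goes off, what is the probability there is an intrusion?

Let D = the rare event, + = positive/flagged.
P(D) = 1/500
P(+|D) = 88/100 = 22/25
P(+|D') = 8/100 = 2/25
P(+) = P(+|D)P(D) + P(+|D')P(D')
     = \frac{22}{25} × \frac{1}{500} + \frac{2}{25} × \frac{499}{500}
     = \frac{51}{625}
P(D|+) = P(+|D)P(D)/P(+) = \frac{11}{510}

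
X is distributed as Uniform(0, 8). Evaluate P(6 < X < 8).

P(6 < X < 8) = ∫_{6}^{8} f(x) dx
where f(x) = \frac{1}{8}
= \frac{1}{4}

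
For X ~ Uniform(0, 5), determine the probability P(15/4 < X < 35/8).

P(15/4 < X < 35/8) = ∫_{15/4}^{35/8} f(x) dx
where f(x) = \frac{1}{5}
= \frac{1}{8}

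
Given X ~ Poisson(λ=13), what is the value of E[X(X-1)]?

E[X(X-1)] = E[X² - X] = E[X²] - E[X]
E[X] = 13
E[X²] = Var(X) + (E[X])² = 13 + (13)² = 182
E[X(X-1)] = 182 - 13 = 169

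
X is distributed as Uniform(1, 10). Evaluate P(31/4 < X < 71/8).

P(31/4 < X < 71/8) = ∫_{31/4}^{71/8} f(x) dx
where f(x) = \frac{1}{9}
= \frac{1}{8}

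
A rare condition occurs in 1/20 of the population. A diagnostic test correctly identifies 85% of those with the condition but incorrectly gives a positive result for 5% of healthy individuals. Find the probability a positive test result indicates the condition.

Let D = the rare event, + = positive/flagged.
P(D) = 1/20
P(+|D) = 85/100 = 17/20
P(+|D') = 5/100 = 1/20
P(+) = P(+|D)P(D) + P(+|D')P(D')
     = \frac{17}{20} × \frac{1}{20} + \frac{1}{20} × \frac{19}{20}
     = \frac{9}{100}
P(D|+) = P(+|D)P(D)/P(+) = \frac{17}{36}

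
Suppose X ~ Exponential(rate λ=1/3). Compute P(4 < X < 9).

P(4 < X < 9) = ∫_{4}^{9} f(x) dx
where f(x) = \frac{e^{- \frac{x}{3}}}{3}
= - \frac{1}{e^{3}} + e^{- \frac{4}{3}}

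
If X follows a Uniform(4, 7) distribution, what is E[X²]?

Using the identity E[X²] = Var(X) + (E[X])²:
E[X] = \frac{11}{2}
Var(X) = \frac{3}{4}
E[X²] = \frac{3}{4} + (\frac{11}{2})²
= 31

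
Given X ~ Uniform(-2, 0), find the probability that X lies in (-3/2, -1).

P(-3/2 < X < -1) = ∫_{-3/2}^{-1} f(x) dx
where f(x) = \frac{1}{2}
= \frac{1}{4}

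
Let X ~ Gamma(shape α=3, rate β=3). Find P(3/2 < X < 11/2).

P(3/2 < X < 11/2) = ∫_{3/2}^{11/2} f(x) dx
where f(x) = \frac{27 x^{2} e^{- 3 x}}{2}
= \frac{-1229 + 125 e^{12}}{8 e^{\frac{33}{2}}}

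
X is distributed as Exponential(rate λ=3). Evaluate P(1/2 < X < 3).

P(1/2 < X < 3) = ∫_{1/2}^{3} f(x) dx
where f(x) = 3 e^{- 3 x}
= - \frac{1}{e^{9}} + e^{- \frac{3}{2}}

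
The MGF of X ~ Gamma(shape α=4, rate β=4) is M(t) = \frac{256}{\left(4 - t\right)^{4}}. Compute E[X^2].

To find E[X^2], compute M^(2)(0):
M^(1)(t) = \frac{1024}{\left(4 - t\right)^{5}}
M^(2)(t) = \frac{5120}{\left(4 - t\right)^{6}}
M^(2)(0) = \frac{5}{4}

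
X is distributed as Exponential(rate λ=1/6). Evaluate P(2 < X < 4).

P(2 < X < 4) = ∫_{2}^{4} f(x) dx
where f(x) = \frac{e^{- \frac{x}{6}}}{6}
= - \frac{1 - e^{\frac{1}{3}}}{e^{\frac{2}{3}}}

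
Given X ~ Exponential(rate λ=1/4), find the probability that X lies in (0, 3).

P(0 < X < 3) = ∫_{0}^{3} f(x) dx
where f(x) = \frac{e^{- \frac{x}{4}}}{4}
= 1 - e^{- \frac{3}{4}}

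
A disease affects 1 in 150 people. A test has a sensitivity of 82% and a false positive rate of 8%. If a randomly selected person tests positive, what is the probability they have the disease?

Let D = the rare event, + = positive/flagged.
P(D) = 1/150
P(+|D) = 82/100 = 41/50
P(+|D') = 8/100 = 2/25
P(+) = P(+|D)P(D) + P(+|D')P(D')
     = \frac{41}{50} × \frac{1}{150} + \frac{2}{25} × \frac{149}{150}
     = \frac{637}{7500}
P(D|+) = P(+|D)P(D)/P(+) = \frac{41}{637}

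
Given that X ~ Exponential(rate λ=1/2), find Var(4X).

For X ~ Exponential(rate λ=1/2):
Var(X) = 4
Var(4X) = (4)² × Var(X) = 16 × 4 = 64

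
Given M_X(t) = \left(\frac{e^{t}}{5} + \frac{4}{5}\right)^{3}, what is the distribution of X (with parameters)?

The MGF M(t) = \left(\frac{e^{t}}{5} + \frac{4}{5}\right)^{3} is the standard form for the Binomial distribution.
Comparing with the known MGF formula identifies: Binomial(n=3, p=1/5)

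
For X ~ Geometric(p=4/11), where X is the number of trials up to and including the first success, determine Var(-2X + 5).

For X ~ Geometric(p=4/11), where X is the number of trials up to and including the first success:
Var(X) = \frac{77}{16}
Var(-2X + 5) = (-2)² × Var(X) = 4 × \frac{77}{16} = \frac{77}{4}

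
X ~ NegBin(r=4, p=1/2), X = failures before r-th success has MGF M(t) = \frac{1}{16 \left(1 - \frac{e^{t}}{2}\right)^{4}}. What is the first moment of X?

To find E[X], compute M^(1)(0):
M^(1)(t) = \frac{e^{t}}{8 \left(1 - \frac{e^{t}}{2}\right)^{5}}
M^(1)(0) = 4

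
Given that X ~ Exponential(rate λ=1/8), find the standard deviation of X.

For X ~ Exponential(rate λ=1/8):
Var(X) = 64
SD(X) = √(Var(X)) = √(64) = 8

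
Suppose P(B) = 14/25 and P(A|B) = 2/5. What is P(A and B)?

By definition, P(A|B) = P(A ∩ B) / P(B)
So P(A ∩ B) = P(A|B) × P(B)
= 2/5 × 14/25
= 28/125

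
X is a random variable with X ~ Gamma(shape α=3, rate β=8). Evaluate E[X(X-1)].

E[X(X-1)] = E[X² - X] = E[X²] - E[X]
E[X] = \frac{3}{8}
E[X²] = Var(X) + (E[X])² = \frac{3}{64} + (\frac{3}{8})² = \frac{3}{16}
E[X(X-1)] = \frac{3}{16} - \frac{3}{8} = - \frac{3}{16}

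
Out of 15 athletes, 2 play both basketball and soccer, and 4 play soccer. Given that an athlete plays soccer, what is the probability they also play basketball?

P(A ∩ B) = 2/15
P(B) = 4/15
P(A|B) = P(A ∩ B) / P(B) = (2/15) / (4/15) = 1/2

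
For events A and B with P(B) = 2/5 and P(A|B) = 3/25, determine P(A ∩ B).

By definition, P(A|B) = P(A ∩ B) / P(B)
So P(A ∩ B) = P(A|B) × P(B)
= 3/25 × 2/5
= 6/125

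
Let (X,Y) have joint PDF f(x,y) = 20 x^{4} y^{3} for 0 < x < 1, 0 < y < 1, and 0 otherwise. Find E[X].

E[X] = ∫_0^1 ∫_0^1 x × f(x,y) dy dx
= ∫_0^1 ∫_0^1 x × (20 x^{4} y^{3}) dy dx
= \frac{5}{6}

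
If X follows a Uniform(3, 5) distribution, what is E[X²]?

Using the identity E[X²] = Var(X) + (E[X])²:
E[X] = 4
Var(X) = \frac{1}{3}
E[X²] = \frac{1}{3} + (4)²
= \frac{49}{3}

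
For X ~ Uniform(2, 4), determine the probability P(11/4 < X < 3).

P(11/4 < X < 3) = ∫_{11/4}^{3} f(x) dx
where f(x) = \frac{1}{2}
= \frac{1}{8}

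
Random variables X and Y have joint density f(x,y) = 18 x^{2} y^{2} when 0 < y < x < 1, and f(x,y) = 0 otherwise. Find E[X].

f_X(x) = ∫_0^x 18 x^{2} y^{2} dy = 6 x^{5}
E[X] = ∫_0^1 x × (6 x^{5}) dx = \frac{6}{7}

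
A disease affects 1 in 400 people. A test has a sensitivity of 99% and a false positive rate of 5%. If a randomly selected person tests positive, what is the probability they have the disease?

Let D = the rare event, + = positive/flagged.
P(D) = 1/400
P(+|D) = 99/100
P(+|D') = 5/100 = 1/20
P(+) = P(+|D)P(D) + P(+|D')P(D')
     = \frac{99}{100} × \frac{1}{400} + \frac{1}{20} × \frac{399}{400}
     = \frac{1047}{20000}
P(D|+) = P(+|D)P(D)/P(+) = \frac{33}{698}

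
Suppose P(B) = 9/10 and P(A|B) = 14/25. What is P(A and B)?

By definition, P(A|B) = P(A ∩ B) / P(B)
So P(A ∩ B) = P(A|B) × P(B)
= 14/25 × 9/10
= 63/125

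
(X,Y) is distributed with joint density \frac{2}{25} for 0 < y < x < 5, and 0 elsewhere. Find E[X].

f_X(x) = ∫_0^x \frac{2}{25} dy = \frac{2 x}{25}
E[X] = ∫_0^5 x × (\frac{2 x}{25}) dx = \frac{10}{3}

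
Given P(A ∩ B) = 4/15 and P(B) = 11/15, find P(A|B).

P(A|B) = P(A ∩ B) / P(B)
= (4/15) / (11/15)
= 4/11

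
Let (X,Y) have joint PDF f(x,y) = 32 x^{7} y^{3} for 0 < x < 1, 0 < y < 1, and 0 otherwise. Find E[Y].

E[Y] = ∫_0^1 ∫_0^1 y × f(x,y) dx dy
= \frac{4}{5}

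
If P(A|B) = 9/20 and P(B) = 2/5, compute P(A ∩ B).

By definition, P(A|B) = P(A ∩ B) / P(B)
So P(A ∩ B) = P(A|B) × P(B)
= 9/20 × 2/5
= 9/50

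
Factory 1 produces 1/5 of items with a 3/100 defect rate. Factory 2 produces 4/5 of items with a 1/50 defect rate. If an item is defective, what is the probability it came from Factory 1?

Using Bayes' theorem:
P(F1) = 1/5, P(D|F1) = 3/100
P(F2) = 4/5, P(D|F2) = 1/50
P(D) = P(D|F1)P(F1) + P(D|F2)P(F2)
     = \frac{11}{500}
P(F1|D) = P(D|F1)P(F1) / P(D)
= \frac{3}{11}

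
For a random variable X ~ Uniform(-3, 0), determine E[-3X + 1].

For X ~ Uniform(-3, 0):
E[X] = - \frac{3}{2}
E[-3X + 1] = -3 × E[X] + 1 = \frac{11}{2}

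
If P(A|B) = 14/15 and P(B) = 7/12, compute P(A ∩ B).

By definition, P(A|B) = P(A ∩ B) / P(B)
So P(A ∩ B) = P(A|B) × P(B)
= 14/15 × 7/12
= 49/90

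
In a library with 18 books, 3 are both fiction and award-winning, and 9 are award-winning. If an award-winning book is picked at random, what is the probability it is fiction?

P(A ∩ B) = 3/18 = 1/6
P(B) = 9/18 = 1/2
P(A|B) = P(A ∩ B) / P(B) = (1/6) / (1/2) = 1/3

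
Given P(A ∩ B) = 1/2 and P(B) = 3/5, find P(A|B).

P(A|B) = P(A ∩ B) / P(B)
= (1/2) / (3/5)
= 5/6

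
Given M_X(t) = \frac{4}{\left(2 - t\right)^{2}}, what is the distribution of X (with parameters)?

The MGF M(t) = \frac{4}{\left(2 - t\right)^{2}} is the standard form for the Gamma distribution.
Comparing with the known MGF formula identifies: Gamma(shape α=2, rate β=2)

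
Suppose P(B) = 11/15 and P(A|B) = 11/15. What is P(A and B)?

By definition, P(A|B) = P(A ∩ B) / P(B)
So P(A ∩ B) = P(A|B) × P(B)
= 11/15 × 11/15
= 121/225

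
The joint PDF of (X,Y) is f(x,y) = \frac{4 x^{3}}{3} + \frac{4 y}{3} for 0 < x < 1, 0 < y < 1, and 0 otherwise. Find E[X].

E[X] = ∫_0^1 ∫_0^1 x × f(x,y) dy dx
= ∫_0^1 ∫_0^1 x × (\frac{4 x^{3}}{3} + \frac{4 y}{3}) dy dx
= \frac{3}{5}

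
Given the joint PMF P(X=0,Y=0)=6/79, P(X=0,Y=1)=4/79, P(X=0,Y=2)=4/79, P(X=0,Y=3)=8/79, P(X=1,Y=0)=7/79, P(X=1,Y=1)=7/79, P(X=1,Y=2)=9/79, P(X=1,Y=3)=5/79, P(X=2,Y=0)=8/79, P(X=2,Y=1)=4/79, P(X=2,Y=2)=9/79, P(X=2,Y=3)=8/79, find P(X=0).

P(X=0) = P(X=0,Y=0) + P(X=0,Y=1) + P(X=0,Y=2) + P(X=0,Y=3)
= 6/79 + 4/79 + 4/79 + 8/79
= 22/79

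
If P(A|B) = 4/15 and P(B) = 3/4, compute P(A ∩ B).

By definition, P(A|B) = P(A ∩ B) / P(B)
So P(A ∩ B) = P(A|B) × P(B)
= 4/15 × 3/4
= 1/5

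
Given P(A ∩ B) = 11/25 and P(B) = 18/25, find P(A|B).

P(A|B) = P(A ∩ B) / P(B)
= (11/25) / (18/25)
= 11/18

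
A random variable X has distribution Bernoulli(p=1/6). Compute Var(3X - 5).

For X ~ Bernoulli(p=1/6):
Var(X) = \frac{5}{36}
Var(3X - 5) = (3)² × Var(X) = 9 × \frac{5}{36} = \frac{5}{4}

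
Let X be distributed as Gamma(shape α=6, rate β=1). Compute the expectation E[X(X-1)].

E[X(X-1)] = E[X² - X] = E[X²] - E[X]
E[X] = 6
E[X²] = Var(X) + (E[X])² = 6 + (6)² = 42
E[X(X-1)] = 42 - 6 = 36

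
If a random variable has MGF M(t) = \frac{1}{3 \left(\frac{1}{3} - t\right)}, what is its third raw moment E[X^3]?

To find E[X^3], compute M^(3)(0):
M^(1)(t) = \frac{1}{3 \left(\frac{1}{3} - t\right)^{2}}
M^(2)(t) = \frac{2}{3 \left(\frac{1}{3} - t\right)^{3}}
M^(3)(t) = \frac{2}{\left(\frac{1}{3} - t\right)^{4}}
M^(3)(0) = 162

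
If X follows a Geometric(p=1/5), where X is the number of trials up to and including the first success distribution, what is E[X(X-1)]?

E[X(X-1)] = E[X² - X] = E[X²] - E[X]
E[X] = 5
E[X²] = Var(X) + (E[X])² = 20 + (5)² = 45
E[X(X-1)] = 45 - 5 = 40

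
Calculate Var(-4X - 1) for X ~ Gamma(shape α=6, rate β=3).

For X ~ Gamma(shape α=6, rate β=3):
Var(X) = \frac{2}{3}
Var(-4X - 1) = (-4)² × Var(X) = 16 × \frac{2}{3} = \frac{32}{3}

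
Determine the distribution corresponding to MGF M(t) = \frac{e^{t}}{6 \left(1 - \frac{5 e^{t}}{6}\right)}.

The MGF M(t) = \frac{e^{t}}{6 \left(1 - \frac{5 e^{t}}{6}\right)} is the standard form for the Geometric distribution.
Comparing with the known MGF formula identifies: Geometric(p=1/6), X = trial number of first success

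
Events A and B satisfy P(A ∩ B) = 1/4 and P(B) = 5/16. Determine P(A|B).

P(A|B) = P(A ∩ B) / P(B)
= (1/4) / (5/16)
= 4/5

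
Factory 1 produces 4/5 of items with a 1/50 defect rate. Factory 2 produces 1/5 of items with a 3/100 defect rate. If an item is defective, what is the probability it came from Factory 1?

Using Bayes' theorem:
P(F1) = 4/5, P(D|F1) = 1/50
P(F2) = 1/5, P(D|F2) = 3/100
P(D) = P(D|F1)P(F1) + P(D|F2)P(F2)
     = \frac{11}{500}
P(F1|D) = P(D|F1)P(F1) / P(D)
= \frac{8}{11}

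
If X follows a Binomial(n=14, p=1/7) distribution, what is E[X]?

For X ~ Binomial(n=14, p=1/7), the expected value is:
E[X] = 2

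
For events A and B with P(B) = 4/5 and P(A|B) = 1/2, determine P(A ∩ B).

By definition, P(A|B) = P(A ∩ B) / P(B)
So P(A ∩ B) = P(A|B) × P(B)
= 1/2 × 4/5
= 2/5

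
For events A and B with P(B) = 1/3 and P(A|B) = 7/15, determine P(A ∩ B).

By definition, P(A|B) = P(A ∩ B) / P(B)
So P(A ∩ B) = P(A|B) × P(B)
= 7/15 × 1/3
= 7/45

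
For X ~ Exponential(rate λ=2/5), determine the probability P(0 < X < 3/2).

P(0 < X < 3/2) = ∫_{0}^{3/2} f(x) dx
where f(x) = \frac{2 e^{- \frac{2 x}{5}}}{5}
= 1 - e^{- \frac{3}{5}}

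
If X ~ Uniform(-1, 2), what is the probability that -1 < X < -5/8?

P(-1 < X < -5/8) = ∫_{-1}^{-5/8} f(x) dx
where f(x) = \frac{1}{3}
= \frac{1}{8}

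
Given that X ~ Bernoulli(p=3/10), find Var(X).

For X ~ Bernoulli(p=3/10):
Var(X) = \frac{21}{100}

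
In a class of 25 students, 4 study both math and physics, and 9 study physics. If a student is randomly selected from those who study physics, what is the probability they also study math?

P(A ∩ B) = 4/25
P(B) = 9/25
P(A|B) = P(A ∩ B) / P(B) = (4/25) / (9/25) = 4/9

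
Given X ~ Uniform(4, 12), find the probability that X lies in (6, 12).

P(6 < X < 12) = ∫_{6}^{12} f(x) dx
where f(x) = \frac{1}{8}
= \frac{3}{4}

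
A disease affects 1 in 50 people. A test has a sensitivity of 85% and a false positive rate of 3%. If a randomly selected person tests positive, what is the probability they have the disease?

Let D = the rare event, + = positive/flagged.
P(D) = 1/50
P(+|D) = 85/100 = 17/20
P(+|D') = 3/100
P(+) = P(+|D)P(D) + P(+|D')P(D')
     = \frac{17}{20} × \frac{1}{50} + \frac{3}{100} × \frac{49}{50}
     = \frac{29}{625}
P(D|+) = P(+|D)P(D)/P(+) = \frac{85}{232}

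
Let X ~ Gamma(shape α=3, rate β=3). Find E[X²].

Using the identity E[X²] = Var(X) + (E[X])²:
E[X] = 1
Var(X) = \frac{1}{3}
E[X²] = \frac{1}{3} + (1)²
= \frac{4}{3}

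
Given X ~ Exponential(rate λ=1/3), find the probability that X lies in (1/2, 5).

P(1/2 < X < 5) = ∫_{1/2}^{5} f(x) dx
where f(x) = \frac{e^{- \frac{x}{3}}}{3}
= - \frac{1}{e^{\frac{5}{3}}} + e^{- \frac{1}{6}}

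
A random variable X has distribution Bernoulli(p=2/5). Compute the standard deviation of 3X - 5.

For X ~ Bernoulli(p=2/5):
Var(X) = \frac{6}{25}
SD(X) = √(Var(X)) = √(\frac{6}{25}) = \frac{\sqrt{6}}{5}
SD(3X - 5) = |3| × SD(X) = 3 × \frac{\sqrt{6}}{5} = \frac{3 \sqrt{6}}{5}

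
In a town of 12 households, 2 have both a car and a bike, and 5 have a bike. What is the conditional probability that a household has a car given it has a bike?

P(A ∩ B) = 2/12 = 1/6
P(B) = 5/12
P(A|B) = P(A ∩ B) / P(B) = (1/6) / (5/12) = 2/5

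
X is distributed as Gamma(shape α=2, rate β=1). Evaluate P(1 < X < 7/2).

P(1 < X < 7/2) = ∫_{1}^{7/2} f(x) dx
where f(x) = x e^{- x}
= - \frac{9}{2 e^{\frac{7}{2}}} + \frac{2}{e}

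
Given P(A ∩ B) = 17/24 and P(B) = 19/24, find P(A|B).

P(A|B) = P(A ∩ B) / P(B)
= (17/24) / (19/24)
= 17/19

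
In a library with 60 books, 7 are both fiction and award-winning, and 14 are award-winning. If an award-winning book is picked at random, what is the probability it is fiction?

P(A ∩ B) = 7/60
P(B) = 14/60 = 7/30
P(A|B) = P(A ∩ B) / P(B) = (7/60) / (7/30) = 1/2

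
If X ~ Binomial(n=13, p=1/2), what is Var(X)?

For X ~ Binomial(n=13, p=1/2):
Var(X) = \frac{13}{4}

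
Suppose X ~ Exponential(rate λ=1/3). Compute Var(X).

For X ~ Exponential(rate λ=1/3):
Var(X) = 9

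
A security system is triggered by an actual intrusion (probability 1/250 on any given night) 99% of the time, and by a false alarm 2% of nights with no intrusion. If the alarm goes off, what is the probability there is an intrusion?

Let D = the rare event, + = positive/flagged.
P(D) = 1/250
P(+|D) = 99/100
P(+|D') = 2/100 = 1/50
P(+) = P(+|D)P(D) + P(+|D')P(D')
     = \frac{99}{100} × \frac{1}{250} + \frac{1}{50} × \frac{249}{250}
     = \frac{597}{25000}
P(D|+) = P(+|D)P(D)/P(+) = \frac{33}{199}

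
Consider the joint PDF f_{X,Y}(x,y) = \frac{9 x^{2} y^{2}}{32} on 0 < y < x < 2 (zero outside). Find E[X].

f_X(x) = ∫_0^x \frac{9 x^{2} y^{2}}{32} dy = \frac{3 x^{5}}{32}
E[X] = ∫_0^2 x × (\frac{3 x^{5}}{32}) dx = \frac{12}{7}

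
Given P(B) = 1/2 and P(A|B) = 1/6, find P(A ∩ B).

By definition, P(A|B) = P(A ∩ B) / P(B)
So P(A ∩ B) = P(A|B) × P(B)
= 1/6 × 1/2
= 1/12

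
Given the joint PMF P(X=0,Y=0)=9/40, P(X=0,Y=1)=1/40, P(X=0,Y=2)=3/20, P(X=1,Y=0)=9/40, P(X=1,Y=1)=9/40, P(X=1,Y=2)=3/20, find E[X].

First find marginal of X:
P(X=0) = 2/5
P(X=1) = 3/5
E[X] = 0 × 2/5 + 1 × 3/5 = 3/5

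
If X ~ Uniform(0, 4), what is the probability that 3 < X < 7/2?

P(3 < X < 7/2) = ∫_{3}^{7/2} f(x) dx
where f(x) = \frac{1}{4}
= \frac{1}{8}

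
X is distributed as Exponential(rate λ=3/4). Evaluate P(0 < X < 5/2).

P(0 < X < 5/2) = ∫_{0}^{5/2} f(x) dx
where f(x) = \frac{3 e^{- \frac{3 x}{4}}}{4}
= 1 - e^{- \frac{15}{8}}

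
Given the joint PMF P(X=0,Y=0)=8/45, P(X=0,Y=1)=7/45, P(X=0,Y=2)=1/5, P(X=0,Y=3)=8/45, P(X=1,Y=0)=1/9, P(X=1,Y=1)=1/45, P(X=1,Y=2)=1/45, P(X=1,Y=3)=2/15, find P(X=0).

P(X=0) = P(X=0,Y=0) + P(X=0,Y=1) + P(X=0,Y=2) + P(X=0,Y=3)
= 8/45 + 7/45 + 1/5 + 8/45
= 32/45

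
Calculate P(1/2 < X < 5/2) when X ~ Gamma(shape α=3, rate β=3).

P(1/2 < X < 5/2) = ∫_{1/2}^{5/2} f(x) dx
where f(x) = \frac{27 x^{2} e^{- 3 x}}{2}
= \frac{-293 + 29 e^{6}}{8 e^{\frac{15}{2}}}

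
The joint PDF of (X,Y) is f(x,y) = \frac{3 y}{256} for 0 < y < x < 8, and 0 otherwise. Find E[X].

f_X(x) = ∫_0^x \frac{3 y}{256} dy = \frac{3 x^{2}}{512}
E[X] = ∫_0^8 x × (\frac{3 x^{2}}{512}) dx = 6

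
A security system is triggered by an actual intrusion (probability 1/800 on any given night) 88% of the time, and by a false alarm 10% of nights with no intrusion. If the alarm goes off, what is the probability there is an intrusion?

Let D = the rare event, + = positive/flagged.
P(D) = 1/800
P(+|D) = 88/100 = 22/25
P(+|D') = 10/100 = 1/10
P(+) = P(+|D)P(D) + P(+|D')P(D')
     = \frac{22}{25} × \frac{1}{800} + \frac{1}{10} × \frac{799}{800}
     = \frac{4039}{40000}
P(D|+) = P(+|D)P(D)/P(+) = \frac{44}{4039}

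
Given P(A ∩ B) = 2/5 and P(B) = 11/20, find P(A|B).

P(A|B) = P(A ∩ B) / P(B)
= (2/5) / (11/20)
= 8/11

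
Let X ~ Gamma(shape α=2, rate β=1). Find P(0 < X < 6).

P(0 < X < 6) = ∫_{0}^{6} f(x) dx
where f(x) = x e^{- x}
= 1 - \frac{7}{e^{6}}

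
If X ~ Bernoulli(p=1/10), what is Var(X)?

For X ~ Bernoulli(p=1/10):
Var(X) = \frac{9}{100}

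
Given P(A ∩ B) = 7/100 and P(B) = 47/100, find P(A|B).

P(A|B) = P(A ∩ B) / P(B)
= (7/100) / (47/100)
= 7/47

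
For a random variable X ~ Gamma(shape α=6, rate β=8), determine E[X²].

Using the identity E[X²] = Var(X) + (E[X])²:
E[X] = \frac{3}{4}
Var(X) = \frac{3}{32}
E[X²] = \frac{3}{32} + (\frac{3}{4})²
= \frac{21}{32}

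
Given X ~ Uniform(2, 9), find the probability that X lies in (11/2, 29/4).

P(11/2 < X < 29/4) = ∫_{11/2}^{29/4} f(x) dx
where f(x) = \frac{1}{7}
= \frac{1}{4}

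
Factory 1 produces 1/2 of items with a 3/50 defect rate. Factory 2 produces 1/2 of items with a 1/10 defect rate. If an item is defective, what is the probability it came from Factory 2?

Using Bayes' theorem:
P(F1) = 1/2, P(D|F1) = 3/50
P(F2) = 1/2, P(D|F2) = 1/10
P(D) = P(D|F1)P(F1) + P(D|F2)P(F2)
     = \frac{2}{25}
P(F2|D) = P(D|F2)P(F2) / P(D)
= \frac{5}{8}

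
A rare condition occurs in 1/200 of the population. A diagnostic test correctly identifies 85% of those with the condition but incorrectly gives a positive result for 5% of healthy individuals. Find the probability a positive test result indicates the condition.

Let D = the rare event, + = positive/flagged.
P(D) = 1/200
P(+|D) = 85/100 = 17/20
P(+|D') = 5/100 = 1/20
P(+) = P(+|D)P(D) + P(+|D')P(D')
     = \frac{17}{20} × \frac{1}{200} + \frac{1}{20} × \frac{199}{200}
     = \frac{27}{500}
P(D|+) = P(+|D)P(D)/P(+) = \frac{17}{216}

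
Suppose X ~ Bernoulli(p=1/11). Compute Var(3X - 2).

For X ~ Bernoulli(p=1/11):
Var(X) = \frac{10}{121}
Var(3X - 2) = (3)² × Var(X) = 9 × \frac{10}{121} = \frac{90}{121}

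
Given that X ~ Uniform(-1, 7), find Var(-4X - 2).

For X ~ Uniform(-1, 7):
Var(X) = \frac{16}{3}
Var(-4X - 2) = (-4)² × Var(X) = 16 × \frac{16}{3} = \frac{256}{3}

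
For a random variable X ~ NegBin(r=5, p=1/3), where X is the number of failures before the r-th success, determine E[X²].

Using the identity E[X²] = Var(X) + (E[X])²:
E[X] = 10
Var(X) = 30
E[X²] = 30 + (10)²
= 130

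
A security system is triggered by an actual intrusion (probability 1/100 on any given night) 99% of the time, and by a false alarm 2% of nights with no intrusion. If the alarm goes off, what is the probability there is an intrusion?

Let D = the rare event, + = positive/flagged.
P(D) = 1/100
P(+|D) = 99/100
P(+|D') = 2/100 = 1/50
P(+) = P(+|D)P(D) + P(+|D')P(D')
     = \frac{99}{100} × \frac{1}{100} + \frac{1}{50} × \frac{99}{100}
     = \frac{297}{10000}
P(D|+) = P(+|D)P(D)/P(+) = \frac{1}{3}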